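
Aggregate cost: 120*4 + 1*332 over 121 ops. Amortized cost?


Formula: Amortized cost = Total cost / Operations
Total cost = (120 * 4) + (1 * 332)
Total cost = 480 + 332 = 812
Amortized = 812 / 121 = 6.7107

6.7107


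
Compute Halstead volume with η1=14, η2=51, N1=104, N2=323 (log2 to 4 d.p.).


Formula: V = N * log2(η), where N = N1 + N2 and η = η1 + η2
η = 14 + 51 = 65
N = 104 + 323 = 427
log2(65) ≈ 6.0224
V = 427 * 6.0224 = 2571.56

2571.56


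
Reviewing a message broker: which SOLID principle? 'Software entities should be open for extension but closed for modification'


This describes the Open/Closed Principle (OCP)

Open/Closed Principle (OCP)


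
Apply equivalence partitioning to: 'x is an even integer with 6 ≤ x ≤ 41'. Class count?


Constraint: even integers in [6, 41]
Class 1: x < 6 — out-of-range invalid
Class 2: x in [6,41] but odd — wrong type invalid
Class 3: x in [6,41] and even — valid
Class 4: x > 41 — out-of-range invalid
Total equivalence classes: 4

4 equivalence classes


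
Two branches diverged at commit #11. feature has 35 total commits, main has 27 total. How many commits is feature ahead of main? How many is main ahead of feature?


Common ancestor: commit #11
feature commits after divergence: 35 - 11 = 24
main commits after divergence: 27 - 11 = 16
feature is 24 commits ahead of main
main is 16 commits ahead of feature

feature ahead: 24, main ahead: 16


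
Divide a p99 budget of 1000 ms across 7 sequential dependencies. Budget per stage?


Formula: per_stage = total_budget / stages
per_stage = 1000 / 7
per_stage = 142.86 ms

142.86 ms


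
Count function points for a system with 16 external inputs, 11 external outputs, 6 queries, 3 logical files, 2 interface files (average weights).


UFP = EI*4 + EO*5 + EQ*4 + ILF*10 + EIF*7
UFP = 16*4 + 11*5 + 6*4 + 3*10 + 2*7
UFP = 64 + 55 + 24 + 30 + 14
UFP = 187

187


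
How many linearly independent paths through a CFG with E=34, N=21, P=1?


Formula: V(G) = E - N + 2P
V(G) = 34 - 21 + 2*1
V(G) = 13 + 2
V(G) = 15

15


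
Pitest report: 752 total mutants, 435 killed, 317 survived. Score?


Mutation score = killed / total * 100
Mutation score = 435 / 752 * 100
Mutation score = 57.85%

57.85%


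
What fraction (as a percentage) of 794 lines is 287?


Coverage = covered / total * 100
Coverage = 287 / 794 * 100
Coverage = 36.15%

36.15%


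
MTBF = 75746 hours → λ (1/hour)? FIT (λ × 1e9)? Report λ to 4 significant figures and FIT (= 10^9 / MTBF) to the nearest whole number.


Formula: λ = 1 / MTBF; FIT = λ × 1e9 = 1e9 / MTBF
λ = 1 / 75746 ≈ 1.320e-05 failures/hour
FIT = 1e9 / 75746 ≈ 13202 failures per 1e9 hours (nearest whole number)

λ = 1.320e-05 /h, FIT = 13202


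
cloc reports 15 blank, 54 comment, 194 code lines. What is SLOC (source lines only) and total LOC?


Total LOC = blank + comment + code
Total LOC = 15 + 54 + 194 = 263
SLOC (source only) = code = 194

Total LOC: 263, SLOC: 194


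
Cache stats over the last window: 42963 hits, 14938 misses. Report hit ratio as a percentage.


Formula: hit rate = hits / (hits + misses) * 100
hit rate = 42963 / (42963 + 14938) * 100
hit rate = 42963 / 57901 * 100
hit rate = 74.2%

74.2%


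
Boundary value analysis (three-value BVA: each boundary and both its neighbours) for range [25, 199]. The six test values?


Range: [25, 199]
Boundaries: just below min, min, min+1, max-1, max, just above max
Values: [24, 25, 26, 198, 199, 200]

[24, 25, 26, 198, 199, 200]


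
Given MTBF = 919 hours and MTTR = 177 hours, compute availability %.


Availability = MTBF / (MTBF + MTTR)
Availability = 919 / (919 + 177)
Availability = 919 / 1096
Availability = 83.8504%

83.8504%


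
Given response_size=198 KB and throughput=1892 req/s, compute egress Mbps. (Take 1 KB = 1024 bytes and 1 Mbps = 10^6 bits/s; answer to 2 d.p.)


Formula: Mbps = payload_bytes * RPS * 8 / 1e6
Payload per request = 198 KB = 198 * 1024 = 202752 bytes
Total bytes/sec = 202752 * 1892 = 383606784
Total bits/sec = 383606784 * 8 = 3068854272
Mbps = 3068854272 / 1e6 = 3068.85

3068.85 Mbps


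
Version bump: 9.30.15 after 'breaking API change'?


Current: 9.30.15
Change category: 'breaking API change' → major bump
SemVer rule: major bump → increment MAJOR, reset MINOR and PATCH to 0
New: 10.0.0

10.0.0


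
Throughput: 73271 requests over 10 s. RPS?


Formula: throughput = requests / seconds
throughput = 73271 / 10
throughput = 7327.1 requests/second

7327.1 requests/second


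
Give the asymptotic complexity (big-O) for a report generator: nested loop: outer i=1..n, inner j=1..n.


Reasoning: n iterations times n iterations
Complexity: O(n^2)

O(n^2)


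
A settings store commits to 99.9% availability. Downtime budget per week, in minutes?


Formula: allowed downtime = period * (100 - SLA) / 100
Period (week) = 10080 minutes
Unavailability fraction = (100 - 99.9) / 100
Allowed downtime = 10080 * (100 - 99.9) / 100
Allowed downtime = 10.08 minutes

10.08 minutes


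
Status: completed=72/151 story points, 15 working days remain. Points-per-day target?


Formula: Required rate = Remaining points / Days left
Remaining = 151 - 72 = 79 points
Required rate = 79 / 15 = 5.27 points/day

5.27 points/day


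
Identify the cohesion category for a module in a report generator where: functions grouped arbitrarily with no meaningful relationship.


Reasoning: Worst: random grouping
Type: Coincidental cohesion

Coincidental cohesion


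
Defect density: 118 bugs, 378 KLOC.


Defect density = defects / KLOC
Defect density = 118 / 378
Defect density = 0.312 defects/KLOC

0.312 defects/KLOC


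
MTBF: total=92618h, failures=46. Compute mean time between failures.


Formula: MTBF = Total operating time / Number of failures
MTBF = 92618 / 46
MTBF = 2013.43 hours

2013.43 hours


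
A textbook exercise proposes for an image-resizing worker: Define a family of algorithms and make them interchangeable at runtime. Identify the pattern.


This matches the Strategy pattern

Strategy


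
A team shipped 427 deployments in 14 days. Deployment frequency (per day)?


Formula: deployments per day = releases / days
= 427 / 14
= 30.5 deploys/day
(equivalently, 213.5 deploys/week)

30.5 deploys/day


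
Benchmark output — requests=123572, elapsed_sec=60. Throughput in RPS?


Formula: throughput = requests / seconds
throughput = 123572 / 60
throughput = 2059.53 requests/second

2059.53 requests/second


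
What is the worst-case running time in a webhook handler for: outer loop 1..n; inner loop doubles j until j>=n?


Reasoning: linear outer times logarithmic inner
Complexity: O(n log n)

O(n log n)


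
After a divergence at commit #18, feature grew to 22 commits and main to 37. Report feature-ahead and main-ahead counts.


Common ancestor: commit #18
feature commits after divergence: 22 - 18 = 4
main commits after divergence: 37 - 18 = 19
feature is 4 commits ahead of main
main is 19 commits ahead of feature

feature ahead: 4, main ahead: 19


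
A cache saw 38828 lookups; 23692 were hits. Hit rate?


Formula: hit rate = hits / (hits + misses) * 100
hit rate = 23692 / (23692 + 15136) * 100
hit rate = 23692 / 38828 * 100
hit rate = 61.02%

61.02%


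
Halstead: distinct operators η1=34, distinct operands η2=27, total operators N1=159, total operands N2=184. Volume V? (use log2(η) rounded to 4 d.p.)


Formula: V = N * log2(η), where N = N1 + N2 and η = η1 + η2
η = 34 + 27 = 61
N = 159 + 184 = 343
log2(61) ≈ 5.9307
V = 343 * 5.9307 = 2034.23

2034.23


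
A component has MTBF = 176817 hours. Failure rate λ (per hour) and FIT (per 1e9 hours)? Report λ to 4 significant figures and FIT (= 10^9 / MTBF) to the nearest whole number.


Formula: λ = 1 / MTBF; FIT = λ × 1e9 = 1e9 / MTBF
λ = 1 / 176817 ≈ 5.656e-06 failures/hour
FIT = 1e9 / 176817 ≈ 5656 failures per 1e9 hours (nearest whole number)

λ = 5.656e-06 /h, FIT = 5656


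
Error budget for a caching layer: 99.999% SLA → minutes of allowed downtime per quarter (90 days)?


Formula: allowed downtime = period * (100 - SLA) / 100
Period (quarter (90 days)) = 129600 minutes
Unavailability fraction = (100 - 99.999) / 100
Allowed downtime = 129600 * (100 - 99.999) / 100
Allowed downtime = 1.296 minutes

1.296 minutes


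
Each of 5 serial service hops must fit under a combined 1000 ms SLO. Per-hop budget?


Formula: per_stage = total_budget / stages
per_stage = 1000 / 5
per_stage = 200.0 ms

200.0 ms


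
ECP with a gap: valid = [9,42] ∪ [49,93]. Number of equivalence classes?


Valid ranges: [9,42] and [49,93]
Class 1: x < 9 — invalid
Class 2: 9 ≤ x ≤ 42 — valid
Class 3: 42 < x < 49 — invalid (gap between ranges)
Class 4: 49 ≤ x ≤ 93 — valid
Class 5: x > 93 — invalid
Total equivalence classes: 5

5 equivalence classes


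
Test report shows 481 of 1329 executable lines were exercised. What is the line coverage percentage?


Coverage = covered / total * 100
Coverage = 481 / 1329 * 100
Coverage = 36.19%

36.19%


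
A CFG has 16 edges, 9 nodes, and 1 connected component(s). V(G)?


Formula: V(G) = E - N + 2P
V(G) = 16 - 9 + 2*1
V(G) = 7 + 2
V(G) = 9

9


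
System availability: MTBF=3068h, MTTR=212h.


Availability = MTBF / (MTBF + MTTR)
Availability = 3068 / (3068 + 212)
Availability = 3068 / 3280
Availability = 93.5366%

93.5366%


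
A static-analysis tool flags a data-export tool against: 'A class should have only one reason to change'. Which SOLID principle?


This describes the Single Responsibility Principle (SRP)

Single Responsibility Principle (SRP)


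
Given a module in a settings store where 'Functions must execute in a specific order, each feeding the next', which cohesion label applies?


Reasoning: Output of one is input to next
Type: Sequential cohesion

Sequential cohesion


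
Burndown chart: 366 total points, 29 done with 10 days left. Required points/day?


Formula: Required rate = Remaining points / Days left
Remaining = 366 - 29 = 337 points
Required rate = 337 / 10 = 33.7 points/day

33.7 points/day


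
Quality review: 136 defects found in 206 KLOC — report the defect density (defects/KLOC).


Defect density = defects / KLOC
Defect density = 136 / 206
Defect density = 0.66 defects/KLOC

0.66 defects/KLOC


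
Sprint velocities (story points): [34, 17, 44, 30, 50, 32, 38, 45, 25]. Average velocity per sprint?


Formula: Avg velocity = Total points / Number of sprints
Points: [34, 17, 44, 30, 50, 32, 38, 45, 25]
Sum = 34 + 17 + 44 + 30 + 50 + 32 + 38 + 45 + 25 = 315
Avg velocity = 315 / 9 = 35.0 points/sprint

35.0 points/sprint


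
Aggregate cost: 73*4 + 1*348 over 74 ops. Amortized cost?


Formula: Amortized cost = Total cost / Operations
Total cost = (73 * 4) + (1 * 348)
Total cost = 292 + 348 = 640
Amortized = 640 / 74 = 8.6486

8.6486


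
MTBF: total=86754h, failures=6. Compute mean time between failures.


Formula: MTBF = Total operating time / Number of failures
MTBF = 86754 / 6
MTBF = 14459.0 hours

14459.0 hours


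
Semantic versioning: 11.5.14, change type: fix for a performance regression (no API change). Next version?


Current: 11.5.14
Change category: 'fix for a performance regression (no API change)' → patch bump
SemVer rule: patch bump → increment PATCH (MAJOR and MINOR unchanged)
New: 11.5.15

11.5.15


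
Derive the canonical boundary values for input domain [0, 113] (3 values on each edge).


Range: [0, 113]
Boundaries: just below min, min, min+1, max-1, max, just above max
Values: [-1, 0, 1, 112, 113, 114]

[-1, 0, 1, 112, 113, 114]


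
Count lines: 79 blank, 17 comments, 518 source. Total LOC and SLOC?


Total LOC = blank + comment + code
Total LOC = 79 + 17 + 518 = 614
SLOC (source only) = code = 518

Total LOC: 614, SLOC: 518


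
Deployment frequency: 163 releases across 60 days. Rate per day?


Formula: deployments per day = releases / days
= 163 / 60
= 2.717 deploys/day
(equivalently, 19.02 deploys/week)

2.717 deploys/day


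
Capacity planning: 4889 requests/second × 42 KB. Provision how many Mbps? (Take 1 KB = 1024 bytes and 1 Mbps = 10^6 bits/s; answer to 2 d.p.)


Formula: Mbps = payload_bytes * RPS * 8 / 1e6
Payload per request = 42 KB = 42 * 1024 = 43008 bytes
Total bytes/sec = 43008 * 4889 = 210266112
Total bits/sec = 210266112 * 8 = 1682128896
Mbps = 1682128896 / 1e6 = 1682.13

1682.13 Mbps


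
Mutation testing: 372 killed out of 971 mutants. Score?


Mutation score = killed / total * 100
Mutation score = 372 / 971 * 100
Mutation score = 38.31%

38.31%


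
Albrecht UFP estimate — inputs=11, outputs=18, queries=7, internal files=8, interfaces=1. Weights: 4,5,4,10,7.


UFP = EI*4 + EO*5 + EQ*4 + ILF*10 + EIF*7
UFP = 11*4 + 18*5 + 7*4 + 8*10 + 1*7
UFP = 44 + 90 + 28 + 80 + 7
UFP = 249

249


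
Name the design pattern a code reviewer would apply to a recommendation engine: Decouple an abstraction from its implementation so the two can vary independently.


This matches the Bridge pattern

Bridge


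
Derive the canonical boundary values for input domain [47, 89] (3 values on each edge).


Range: [47, 89]
Boundaries: just below min, min, min+1, max-1, max, just above max
Values: [46, 47, 48, 88, 89, 90]

[46, 47, 48, 88, 89, 90]


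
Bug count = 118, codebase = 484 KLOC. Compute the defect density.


Defect density = defects / KLOC
Defect density = 118 / 484
Defect density = 0.244 defects/KLOC

0.244 defects/KLOC


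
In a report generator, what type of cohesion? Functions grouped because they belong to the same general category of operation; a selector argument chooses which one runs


Reasoning: Grouped by category of activity, not by data or sequence
Type: Logical cohesion

Logical cohesion


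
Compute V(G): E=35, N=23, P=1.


Formula: V(G) = E - N + 2P
V(G) = 35 - 23 + 2*1
V(G) = 12 + 2
V(G) = 14

14


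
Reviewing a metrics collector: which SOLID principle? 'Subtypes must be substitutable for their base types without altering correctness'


This describes the Liskov Substitution Principle (LSP)

Liskov Substitution Principle (LSP)


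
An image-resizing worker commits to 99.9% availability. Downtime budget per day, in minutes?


Formula: allowed downtime = period * (100 - SLA) / 100
Period (day) = 1440 minutes
Unavailability fraction = (100 - 99.9) / 100
Allowed downtime = 1440 * (100 - 99.9) / 100
Allowed downtime = 1.44 minutes

1.44 minutes


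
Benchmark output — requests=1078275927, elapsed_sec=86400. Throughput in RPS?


Formula: throughput = requests / seconds
throughput = 1078275927 / 86400
throughput = 12480.05 requests/second

12480.05 requests/second


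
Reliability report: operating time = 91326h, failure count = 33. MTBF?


Formula: MTBF = Total operating time / Number of failures
MTBF = 91326 / 33
MTBF = 2767.45 hours

2767.45 hours


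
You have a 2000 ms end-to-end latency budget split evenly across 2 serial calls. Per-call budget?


Formula: per_stage = total_budget / stages
per_stage = 2000 / 2
per_stage = 1000.0 ms

1000.0 ms


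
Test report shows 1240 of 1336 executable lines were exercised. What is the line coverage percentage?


Coverage = covered / total * 100
Coverage = 1240 / 1336 * 100
Coverage = 92.81%

92.81%


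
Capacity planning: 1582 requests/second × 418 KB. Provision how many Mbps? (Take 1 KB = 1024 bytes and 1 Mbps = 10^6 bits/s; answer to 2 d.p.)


Formula: Mbps = payload_bytes * RPS * 8 / 1e6
Payload per request = 418 KB = 418 * 1024 = 428032 bytes
Total bytes/sec = 428032 * 1582 = 677146624
Total bits/sec = 677146624 * 8 = 5417172992
Mbps = 5417172992 / 1e6 = 5417.17

5417.17 Mbps


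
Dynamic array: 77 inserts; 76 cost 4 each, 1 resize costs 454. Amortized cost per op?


Formula: Amortized cost = Total cost / Operations
Total cost = (76 * 4) + (1 * 454)
Total cost = 304 + 454 = 758
Amortized = 758 / 77 = 9.8442

9.8442


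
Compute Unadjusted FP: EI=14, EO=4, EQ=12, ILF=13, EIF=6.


UFP = EI*4 + EO*5 + EQ*4 + ILF*10 + EIF*7
UFP = 14*4 + 4*5 + 12*4 + 13*10 + 6*7
UFP = 56 + 20 + 48 + 130 + 42
UFP = 296

296


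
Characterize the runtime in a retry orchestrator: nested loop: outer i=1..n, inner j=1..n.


Reasoning: n iterations times n iterations
Complexity: O(n^2)

O(n^2)


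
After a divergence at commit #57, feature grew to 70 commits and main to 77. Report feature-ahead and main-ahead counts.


Common ancestor: commit #57
feature commits after divergence: 70 - 57 = 13
main commits after divergence: 77 - 57 = 20
feature is 13 commits ahead of main
main is 20 commits ahead of feature

feature ahead: 13, main ahead: 20


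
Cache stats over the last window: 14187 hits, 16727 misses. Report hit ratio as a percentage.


Formula: hit rate = hits / (hits + misses) * 100
hit rate = 14187 / (14187 + 16727) * 100
hit rate = 14187 / 30914 * 100
hit rate = 45.89%

45.89%


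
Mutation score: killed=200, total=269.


Mutation score = killed / total * 100
Mutation score = 200 / 269 * 100
Mutation score = 74.35%

74.35%


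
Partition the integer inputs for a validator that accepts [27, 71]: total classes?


Valid range: [27, 71]
Class 1: x < 27 — invalid
Class 2: 27 ≤ x ≤ 71 — valid
Class 3: x > 71 — invalid
Total equivalence classes: 3

3 equivalence classes


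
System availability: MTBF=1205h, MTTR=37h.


Availability = MTBF / (MTBF + MTTR)
Availability = 1205 / (1205 + 37)
Availability = 1205 / 1242
Availability = 97.0209%

97.0209%


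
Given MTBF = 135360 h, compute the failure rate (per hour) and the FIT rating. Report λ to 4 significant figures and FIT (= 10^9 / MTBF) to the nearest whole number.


Formula: λ = 1 / MTBF; FIT = λ × 1e9 = 1e9 / MTBF
λ = 1 / 135360 ≈ 7.388e-06 failures/hour
FIT = 1e9 / 135360 ≈ 7388 failures per 1e9 hours (nearest whole number)

λ = 7.388e-06 /h, FIT = 7388


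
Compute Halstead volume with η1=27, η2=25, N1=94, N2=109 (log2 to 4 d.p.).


Formula: V = N * log2(η), where N = N1 + N2 and η = η1 + η2
η = 27 + 25 = 52
N = 94 + 109 = 203
log2(52) ≈ 5.7004
V = 203 * 5.7004 = 1157.18

1157.18


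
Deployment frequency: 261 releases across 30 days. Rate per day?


Formula: deployments per day = releases / days
= 261 / 30
= 8.7 deploys/day
(equivalently, 60.9 deploys/week)

8.7 deploys/day


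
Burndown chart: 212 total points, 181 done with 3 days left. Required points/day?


Formula: Required rate = Remaining points / Days left
Remaining = 212 - 181 = 31 points
Required rate = 31 / 3 = 10.33 points/day

10.33 points/day


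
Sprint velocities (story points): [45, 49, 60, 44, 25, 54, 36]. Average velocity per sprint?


Formula: Avg velocity = Total points / Number of sprints
Points: [45, 49, 60, 44, 25, 54, 36]
Sum = 45 + 49 + 60 + 44 + 25 + 54 + 36 = 313
Avg velocity = 313 / 7 = 44.71 points/sprint

44.71 points/sprint


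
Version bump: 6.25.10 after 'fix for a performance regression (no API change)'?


Current: 6.25.10
Change category: 'fix for a performance regression (no API change)' → patch bump
SemVer rule: patch bump → increment PATCH (MAJOR and MINOR unchanged)
New: 6.25.11

6.25.11


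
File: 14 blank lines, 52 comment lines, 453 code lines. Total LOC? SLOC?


Total LOC = blank + comment + code
Total LOC = 14 + 52 + 453 = 519
SLOC (source only) = code = 453

Total LOC: 519, SLOC: 453


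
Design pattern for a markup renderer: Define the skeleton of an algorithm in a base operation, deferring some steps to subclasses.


This matches the Template Method pattern

Template Method


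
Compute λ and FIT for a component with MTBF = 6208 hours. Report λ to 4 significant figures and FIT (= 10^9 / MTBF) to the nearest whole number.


Formula: λ = 1 / MTBF; FIT = λ × 1e9 = 1e9 / MTBF
λ = 1 / 6208 ≈ 1.611e-04 failures/hour
FIT = 1e9 / 6208 ≈ 161082 failures per 1e9 hours (nearest whole number)

λ = 1.611e-04 /h, FIT = 161082


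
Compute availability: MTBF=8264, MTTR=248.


Availability = MTBF / (MTBF + MTTR)
Availability = 8264 / (8264 + 248)
Availability = 8264 / 8512
Availability = 97.0865%

97.0865%


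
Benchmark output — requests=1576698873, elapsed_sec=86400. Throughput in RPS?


Formula: throughput = requests / seconds
throughput = 1576698873 / 86400
throughput = 18248.83 requests/second

18248.83 requests/second


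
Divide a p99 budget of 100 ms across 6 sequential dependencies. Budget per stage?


Formula: per_stage = total_budget / stages
per_stage = 100 / 6
per_stage = 16.67 ms

16.67 ms


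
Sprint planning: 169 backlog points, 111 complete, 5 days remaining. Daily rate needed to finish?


Formula: Required rate = Remaining points / Days left
Remaining = 169 - 111 = 58 points
Required rate = 58 / 5 = 11.6 points/day

11.6 points/day


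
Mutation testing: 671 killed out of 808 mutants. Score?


Mutation score = killed / total * 100
Mutation score = 671 / 808 * 100
Mutation score = 83.04%

83.04%


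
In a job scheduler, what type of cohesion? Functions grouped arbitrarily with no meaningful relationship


Reasoning: Worst: random grouping
Type: Coincidental cohesion

Coincidental cohesion


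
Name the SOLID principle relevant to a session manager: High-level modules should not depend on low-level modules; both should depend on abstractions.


This describes the Dependency Inversion Principle (DIP)

Dependency Inversion Principle (DIP)


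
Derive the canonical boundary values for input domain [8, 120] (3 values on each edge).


Range: [8, 120]
Boundaries: just below min, min, min+1, max-1, max, just above max
Values: [7, 8, 9, 119, 120, 121]

[7, 8, 9, 119, 120, 121]


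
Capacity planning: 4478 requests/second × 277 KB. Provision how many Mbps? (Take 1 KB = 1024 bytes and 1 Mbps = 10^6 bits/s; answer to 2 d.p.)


Formula: Mbps = payload_bytes * RPS * 8 / 1e6
Payload per request = 277 KB = 277 * 1024 = 283648 bytes
Total bytes/sec = 283648 * 4478 = 1270175744
Total bits/sec = 1270175744 * 8 = 10161405952
Mbps = 10161405952 / 1e6 = 10161.41

10161.41 Mbps


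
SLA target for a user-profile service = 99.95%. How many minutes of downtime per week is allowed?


Formula: allowed downtime = period * (100 - SLA) / 100
Period (week) = 10080 minutes
Unavailability fraction = (100 - 99.95) / 100
Allowed downtime = 10080 * (100 - 99.95) / 100
Allowed downtime = 5.04 minutes

5.04 minutes


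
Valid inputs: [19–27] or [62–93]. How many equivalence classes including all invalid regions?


Valid ranges: [19,27] and [62,93]
Class 1: x < 19 — invalid
Class 2: 19 ≤ x ≤ 27 — valid
Class 3: 27 < x < 62 — invalid (gap between ranges)
Class 4: 62 ≤ x ≤ 93 — valid
Class 5: x > 93 — invalid
Total equivalence classes: 5

5 equivalence classes


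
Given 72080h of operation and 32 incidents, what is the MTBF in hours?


Formula: MTBF = Total operating time / Number of failures
MTBF = 72080 / 32
MTBF = 2252.5 hours

2252.5 hours


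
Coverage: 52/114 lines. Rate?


Coverage = covered / total * 100
Coverage = 52 / 114 * 100
Coverage = 45.61%

45.61%


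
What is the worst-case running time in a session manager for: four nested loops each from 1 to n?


Reasoning: four levels of nesting
Complexity: O(n^4)

O(n^4)


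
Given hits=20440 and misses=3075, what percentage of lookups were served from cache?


Formula: hit rate = hits / (hits + misses) * 100
hit rate = 20440 / (20440 + 3075) * 100
hit rate = 20440 / 23515 * 100
hit rate = 86.92%

86.92%


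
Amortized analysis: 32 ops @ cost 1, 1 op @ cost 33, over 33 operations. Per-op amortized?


Formula: Amortized cost = Total cost / Operations
Total cost = (32 * 1) + (1 * 33)
Total cost = 32 + 33 = 65
Amortized = 65 / 33 = 1.9697

1.9697


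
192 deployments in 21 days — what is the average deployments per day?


Formula: deployments per day = releases / days
= 192 / 21
= 9.143 deploys/day
(equivalently, 64.0 deploys/week)

9.143 deploys/day


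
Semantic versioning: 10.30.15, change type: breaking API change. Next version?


Current: 10.30.15
Change category: 'breaking API change' → major bump
SemVer rule: major bump → increment MAJOR, reset MINOR and PATCH to 0
New: 11.0.0

11.0.0


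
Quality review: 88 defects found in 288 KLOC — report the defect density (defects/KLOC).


Defect density = defects / KLOC
Defect density = 88 / 288
Defect density = 0.306 defects/KLOC

0.306 defects/KLOC


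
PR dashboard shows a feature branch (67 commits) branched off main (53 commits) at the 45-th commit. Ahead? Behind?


Common ancestor: commit #45
feature commits after divergence: 67 - 45 = 22
main commits after divergence: 53 - 45 = 8
feature is 22 commits ahead of main
main is 8 commits ahead of feature

feature ahead: 22, main ahead: 8


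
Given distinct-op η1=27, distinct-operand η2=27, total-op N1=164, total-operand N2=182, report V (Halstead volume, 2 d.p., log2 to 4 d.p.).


Formula: V = N * log2(η), where N = N1 + N2 and η = η1 + η2
η = 27 + 27 = 54
N = 164 + 182 = 346
log2(54) ≈ 5.7549
V = 346 * 5.7549 = 1991.20

1991.20


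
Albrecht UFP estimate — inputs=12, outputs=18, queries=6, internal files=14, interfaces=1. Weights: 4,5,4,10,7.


UFP = EI*4 + EO*5 + EQ*4 + ILF*10 + EIF*7
UFP = 12*4 + 18*5 + 6*4 + 14*10 + 1*7
UFP = 48 + 90 + 24 + 140 + 7
UFP = 309

309


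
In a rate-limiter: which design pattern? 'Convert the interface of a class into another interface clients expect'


This matches the Adapter pattern

Adapter


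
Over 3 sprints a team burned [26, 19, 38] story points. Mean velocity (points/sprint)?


Formula: Avg velocity = Total points / Number of sprints
Points: [26, 19, 38]
Sum = 26 + 19 + 38 = 83
Avg velocity = 83 / 3 = 27.67 points/sprint

27.67 points/sprint


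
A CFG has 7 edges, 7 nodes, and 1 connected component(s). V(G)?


Formula: V(G) = E - N + 2P
V(G) = 7 - 7 + 2*1
V(G) = 0 + 2
V(G) = 2

2


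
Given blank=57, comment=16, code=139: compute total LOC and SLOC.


Total LOC = blank + comment + code
Total LOC = 57 + 16 + 139 = 212
SLOC (source only) = code = 139

Total LOC: 212, SLOC: 139


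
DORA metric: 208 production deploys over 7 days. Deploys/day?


Formula: deployments per day = releases / days
= 208 / 7
= 29.714 deploys/day
(equivalently, 208.0 deploys/week)

29.714 deploys/day


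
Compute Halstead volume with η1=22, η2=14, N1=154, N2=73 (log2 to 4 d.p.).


Formula: V = N * log2(η), where N = N1 + N2 and η = η1 + η2
η = 22 + 14 = 36
N = 154 + 73 = 227
log2(36) ≈ 5.1699
V = 227 * 5.1699 = 1173.57

1173.57


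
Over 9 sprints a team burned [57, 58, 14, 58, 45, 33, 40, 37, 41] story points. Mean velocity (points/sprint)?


Formula: Avg velocity = Total points / Number of sprints
Points: [57, 58, 14, 58, 45, 33, 40, 37, 41]
Sum = 57 + 58 + 14 + 58 + 45 + 33 + 40 + 37 + 41 = 383
Avg velocity = 383 / 9 = 42.56 points/sprint

42.56 points/sprint


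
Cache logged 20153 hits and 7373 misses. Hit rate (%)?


Formula: hit rate = hits / (hits + misses) * 100
hit rate = 20153 / (20153 + 7373) * 100
hit rate = 20153 / 27526 * 100
hit rate = 73.21%

73.21%


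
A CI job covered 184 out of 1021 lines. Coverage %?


Coverage = covered / total * 100
Coverage = 184 / 1021 * 100
Coverage = 18.02%

18.02%


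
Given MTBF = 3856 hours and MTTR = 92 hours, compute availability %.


Availability = MTBF / (MTBF + MTTR)
Availability = 3856 / (3856 + 92)
Availability = 3856 / 3948
Availability = 97.6697%

97.6697%


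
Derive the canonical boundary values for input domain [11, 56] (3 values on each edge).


Range: [11, 56]
Boundaries: just below min, min, min+1, max-1, max, just above max
Values: [10, 11, 12, 55, 56, 57]

[10, 11, 12, 55, 56, 57]


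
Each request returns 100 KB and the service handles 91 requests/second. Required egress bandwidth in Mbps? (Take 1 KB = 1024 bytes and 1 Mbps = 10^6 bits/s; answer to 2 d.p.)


Formula: Mbps = payload_bytes * RPS * 8 / 1e6
Payload per request = 100 KB = 100 * 1024 = 102400 bytes
Total bytes/sec = 102400 * 91 = 9318400
Total bits/sec = 9318400 * 8 = 74547200
Mbps = 74547200 / 1e6 = 74.55

74.55 Mbps


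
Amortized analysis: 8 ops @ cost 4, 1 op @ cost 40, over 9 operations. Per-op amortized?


Formula: Amortized cost = Total cost / Operations
Total cost = (8 * 4) + (1 * 40)
Total cost = 32 + 40 = 72
Amortized = 72 / 9 = 8.0

8.0


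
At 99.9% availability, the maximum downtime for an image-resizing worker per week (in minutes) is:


Formula: allowed downtime = period * (100 - SLA) / 100
Period (week) = 10080 minutes
Unavailability fraction = (100 - 99.9) / 100
Allowed downtime = 10080 * (100 - 99.9) / 100
Allowed downtime = 10.08 minutes

10.08 minutes


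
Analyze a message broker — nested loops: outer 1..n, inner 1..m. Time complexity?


Reasoning: product of independent bounds
Complexity: O(n*m)

O(n*m)


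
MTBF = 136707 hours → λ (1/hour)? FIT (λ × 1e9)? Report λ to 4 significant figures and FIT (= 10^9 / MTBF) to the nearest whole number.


Formula: λ = 1 / MTBF; FIT = λ × 1e9 = 1e9 / MTBF
λ = 1 / 136707 ≈ 7.315e-06 failures/hour
FIT = 1e9 / 136707 ≈ 7315 failures per 1e9 hours (nearest whole number)

λ = 7.315e-06 /h, FIT = 7315


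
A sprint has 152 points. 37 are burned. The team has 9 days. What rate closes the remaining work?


Formula: Required rate = Remaining points / Days left
Remaining = 152 - 37 = 115 points
Required rate = 115 / 9 = 12.78 points/day

12.78 points/day


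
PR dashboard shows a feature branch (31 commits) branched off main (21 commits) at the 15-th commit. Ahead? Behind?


Common ancestor: commit #15
feature commits after divergence: 31 - 15 = 16
main commits after divergence: 21 - 15 = 6
feature is 16 commits ahead of main
main is 6 commits ahead of feature

feature ahead: 16, main ahead: 6


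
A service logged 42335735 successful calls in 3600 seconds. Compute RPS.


Formula: throughput = requests / seconds
throughput = 42335735 / 3600
throughput = 11759.93 requests/second

11759.93 requests/second


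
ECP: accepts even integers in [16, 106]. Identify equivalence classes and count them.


Constraint: even integers in [16, 106]
Class 1: x < 16 — out-of-range invalid
Class 2: x in [16,106] but odd — wrong type invalid
Class 3: x in [16,106] and even — valid
Class 4: x > 106 — out-of-range invalid
Total equivalence classes: 4

4 equivalence classes


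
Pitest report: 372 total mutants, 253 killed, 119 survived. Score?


Mutation score = killed / total * 100
Mutation score = 253 / 372 * 100
Mutation score = 68.01%

68.01%


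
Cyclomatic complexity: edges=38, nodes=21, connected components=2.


Formula: V(G) = E - N + 2P
V(G) = 38 - 21 + 2*2
V(G) = 17 + 4
V(G) = 21

21


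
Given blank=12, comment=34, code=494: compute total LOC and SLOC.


Total LOC = blank + comment + code
Total LOC = 12 + 34 + 494 = 540
SLOC (source only) = code = 494

Total LOC: 540, SLOC: 494


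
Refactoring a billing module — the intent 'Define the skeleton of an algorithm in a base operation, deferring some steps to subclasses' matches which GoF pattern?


This matches the Template Method pattern

Template Method


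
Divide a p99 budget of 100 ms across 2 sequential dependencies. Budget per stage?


Formula: per_stage = total_budget / stages
per_stage = 100 / 2
per_stage = 50.0 ms

50.0 ms


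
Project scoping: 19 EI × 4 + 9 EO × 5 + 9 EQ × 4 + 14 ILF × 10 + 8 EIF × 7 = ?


UFP = EI*4 + EO*5 + EQ*4 + ILF*10 + EIF*7
UFP = 19*4 + 9*5 + 9*4 + 14*10 + 8*7
UFP = 76 + 45 + 36 + 140 + 56
UFP = 353

353


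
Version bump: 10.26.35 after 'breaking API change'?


Current: 10.26.35
Change category: 'breaking API change' → major bump
SemVer rule: major bump → increment MAJOR, reset MINOR and PATCH to 0
New: 11.0.0

11.0.0


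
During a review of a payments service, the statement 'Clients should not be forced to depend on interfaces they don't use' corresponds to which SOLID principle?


This describes the Interface Segregation Principle (ISP)

Interface Segregation Principle (ISP)


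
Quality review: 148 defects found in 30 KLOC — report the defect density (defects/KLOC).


Defect density = defects / KLOC
Defect density = 148 / 30
Defect density = 4.933 defects/KLOC

4.933 defects/KLOC


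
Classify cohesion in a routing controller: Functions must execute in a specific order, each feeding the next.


Reasoning: Output of one is input to next
Type: Sequential cohesion

Sequential cohesion


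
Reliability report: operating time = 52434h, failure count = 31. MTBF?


Formula: MTBF = Total operating time / Number of failures
MTBF = 52434 / 31
MTBF = 1691.42 hours

1691.42 hours


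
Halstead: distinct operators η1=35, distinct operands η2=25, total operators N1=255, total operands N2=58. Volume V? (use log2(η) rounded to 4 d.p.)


Formula: V = N * log2(η), where N = N1 + N2 and η = η1 + η2
η = 35 + 25 = 60
N = 255 + 58 = 313
log2(60) ≈ 5.9069
V = 313 * 5.9069 = 1848.86

1848.86


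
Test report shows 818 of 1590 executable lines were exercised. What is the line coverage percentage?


Coverage = covered / total * 100
Coverage = 818 / 1590 * 100
Coverage = 51.45%

51.45%


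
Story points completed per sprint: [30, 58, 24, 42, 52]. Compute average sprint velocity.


Formula: Avg velocity = Total points / Number of sprints
Points: [30, 58, 24, 42, 52]
Sum = 30 + 58 + 24 + 42 + 52 = 206
Avg velocity = 206 / 5 = 41.2 points/sprint

41.2 points/sprint


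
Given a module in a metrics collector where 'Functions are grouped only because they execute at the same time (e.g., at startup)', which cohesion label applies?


Reasoning: Related by timing only
Type: Temporal cohesion

Temporal cohesion


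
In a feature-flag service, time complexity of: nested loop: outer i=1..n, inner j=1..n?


Reasoning: n iterations times n iterations
Complexity: O(n^2)

O(n^2)


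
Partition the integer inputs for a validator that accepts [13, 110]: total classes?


Valid range: [13, 110]
Class 1: x < 13 — invalid
Class 2: 13 ≤ x ≤ 110 — valid
Class 3: x > 110 — invalid
Total equivalence classes: 3

3 equivalence classes


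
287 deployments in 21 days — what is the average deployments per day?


Formula: deployments per day = releases / days
= 287 / 21
= 13.667 deploys/day
(equivalently, 95.67 deploys/week)

13.667 deploys/day


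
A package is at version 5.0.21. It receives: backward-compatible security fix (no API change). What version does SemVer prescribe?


Current: 5.0.21
Change category: 'backward-compatible security fix (no API change)' → patch bump
SemVer rule: patch bump → increment PATCH (MAJOR and MINOR unchanged)
New: 5.0.22

5.0.22


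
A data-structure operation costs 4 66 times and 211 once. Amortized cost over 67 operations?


Formula: Amortized cost = Total cost / Operations
Total cost = (66 * 4) + (1 * 211)
Total cost = 264 + 211 = 475
Amortized = 475 / 67 = 7.0896

7.0896


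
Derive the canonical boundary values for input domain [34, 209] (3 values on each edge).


Range: [34, 209]
Boundaries: just below min, min, min+1, max-1, max, just above max
Values: [33, 34, 35, 208, 209, 210]

[33, 34, 35, 208, 209, 210]


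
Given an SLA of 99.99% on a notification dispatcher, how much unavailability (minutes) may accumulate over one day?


Formula: allowed downtime = period * (100 - SLA) / 100
Period (day) = 1440 minutes
Unavailability fraction = (100 - 99.99) / 100
Allowed downtime = 1440 * (100 - 99.99) / 100
Allowed downtime = 0.144 minutes

0.144 minutes


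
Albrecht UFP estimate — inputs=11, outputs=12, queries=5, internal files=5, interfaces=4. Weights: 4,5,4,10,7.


UFP = EI*4 + EO*5 + EQ*4 + ILF*10 + EIF*7
UFP = 11*4 + 12*5 + 5*4 + 5*10 + 4*7
UFP = 44 + 60 + 20 + 50 + 28
UFP = 202

202


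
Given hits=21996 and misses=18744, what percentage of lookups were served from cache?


Formula: hit rate = hits / (hits + misses) * 100
hit rate = 21996 / (21996 + 18744) * 100
hit rate = 21996 / 40740 * 100
hit rate = 53.99%

53.99%


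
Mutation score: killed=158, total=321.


Mutation score = killed / total * 100
Mutation score = 158 / 321 * 100
Mutation score = 49.22%

49.22%


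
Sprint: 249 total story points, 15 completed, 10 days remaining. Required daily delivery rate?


Formula: Required rate = Remaining points / Days left
Remaining = 249 - 15 = 234 points
Required rate = 234 / 10 = 23.4 points/day

23.4 points/day


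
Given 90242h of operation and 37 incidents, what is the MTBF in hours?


Formula: MTBF = Total operating time / Number of failures
MTBF = 90242 / 37
MTBF = 2438.97 hours

2438.97 hours


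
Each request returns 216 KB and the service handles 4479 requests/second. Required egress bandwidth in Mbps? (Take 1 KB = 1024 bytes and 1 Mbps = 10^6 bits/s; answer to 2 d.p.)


Formula: Mbps = payload_bytes * RPS * 8 / 1e6
Payload per request = 216 KB = 216 * 1024 = 221184 bytes
Total bytes/sec = 221184 * 4479 = 990683136
Total bits/sec = 990683136 * 8 = 7925465088
Mbps = 7925465088 / 1e6 = 7925.47

7925.47 Mbps


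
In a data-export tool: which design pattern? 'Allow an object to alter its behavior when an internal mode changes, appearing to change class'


This matches the State pattern

State


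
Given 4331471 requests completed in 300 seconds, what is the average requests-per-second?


Formula: throughput = requests / seconds
throughput = 4331471 / 300
throughput = 14438.24 requests/second

14438.24 requests/second


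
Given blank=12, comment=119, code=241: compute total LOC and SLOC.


Total LOC = blank + comment + code
Total LOC = 12 + 119 + 241 = 372
SLOC (source only) = code = 241

Total LOC: 372, SLOC: 241


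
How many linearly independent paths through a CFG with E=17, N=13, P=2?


Formula: V(G) = E - N + 2P
V(G) = 17 - 13 + 2*2
V(G) = 4 + 4
V(G) = 8

8


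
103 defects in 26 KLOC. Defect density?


Defect density = defects / KLOC
Defect density = 103 / 26
Defect density = 3.962 defects/KLOC

3.962 defects/KLOC


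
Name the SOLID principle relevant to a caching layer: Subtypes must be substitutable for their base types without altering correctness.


This describes the Liskov Substitution Principle (LSP)

Liskov Substitution Principle (LSP)


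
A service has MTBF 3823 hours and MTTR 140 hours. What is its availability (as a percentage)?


Availability = MTBF / (MTBF + MTTR)
Availability = 3823 / (3823 + 140)
Availability = 3823 / 3963
Availability = 96.4673%

96.4673%


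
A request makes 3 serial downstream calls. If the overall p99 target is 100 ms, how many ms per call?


Formula: per_stage = total_budget / stages
per_stage = 100 / 3
per_stage = 33.33 ms

33.33 ms


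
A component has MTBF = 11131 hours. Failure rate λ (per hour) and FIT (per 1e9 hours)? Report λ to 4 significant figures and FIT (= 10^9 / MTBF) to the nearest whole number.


Formula: λ = 1 / MTBF; FIT = λ × 1e9 = 1e9 / MTBF
λ = 1 / 11131 ≈ 8.984e-05 failures/hour
FIT = 1e9 / 11131 ≈ 89839 failures per 1e9 hours (nearest whole number)

λ = 8.984e-05 /h, FIT = 89839


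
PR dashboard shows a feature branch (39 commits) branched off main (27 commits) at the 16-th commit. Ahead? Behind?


Common ancestor: commit #16
feature commits after divergence: 39 - 16 = 23
main commits after divergence: 27 - 16 = 11
feature is 23 commits ahead of main
main is 11 commits ahead of feature

feature ahead: 23, main ahead: 11
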